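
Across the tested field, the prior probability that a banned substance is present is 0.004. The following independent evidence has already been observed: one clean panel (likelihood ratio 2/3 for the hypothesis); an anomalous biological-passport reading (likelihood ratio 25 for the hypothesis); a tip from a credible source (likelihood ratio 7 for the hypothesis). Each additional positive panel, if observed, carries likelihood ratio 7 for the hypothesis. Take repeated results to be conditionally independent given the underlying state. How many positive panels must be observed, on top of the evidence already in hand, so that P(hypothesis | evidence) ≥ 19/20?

2

Prior odds = 0.004/0.996 = 1/249.
Combined Bayes factor of the evidence already in hand = (2/3) × 25 × 7 = 350/3.
Odds after that evidence = (1/249) × 350/3 = 350/747.
Target odds = 0.95/0.05 = 19.
Need 7ⁿ ≥ 19 ÷ (350/747) = 14193/350.
7¹ = 7 falls short of 14193/350 but 7² = 49 reaches it, so n = 2.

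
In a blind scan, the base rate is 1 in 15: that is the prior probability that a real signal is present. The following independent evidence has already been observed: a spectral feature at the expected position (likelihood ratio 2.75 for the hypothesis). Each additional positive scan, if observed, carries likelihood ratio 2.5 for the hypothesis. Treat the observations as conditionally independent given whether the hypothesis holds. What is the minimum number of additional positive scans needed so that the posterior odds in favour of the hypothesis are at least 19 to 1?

5

Prior odds = (1/15)/(14/15) = 1/14.
Bayes factor of the evidence already in hand = 2.75.
Odds after that evidence = (1/14) × 2.75 = 11/56.
Target odds = 19.
Need 2.5ⁿ ≥ 19 ÷ (11/56) = 1064/11.
2.5⁴ = 39.0625 falls short of 1064/11 but 2.5⁵ = 97.65625 reaches it, so n = 5.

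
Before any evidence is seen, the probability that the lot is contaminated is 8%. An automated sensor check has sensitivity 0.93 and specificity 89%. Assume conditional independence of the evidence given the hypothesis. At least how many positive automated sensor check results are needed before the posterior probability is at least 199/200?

4

Prior odds = 0.08/0.92 = 2/23.
False-positive rate = 1 − 0.89 = 0.11; likelihood ratio of a positive = 0.93/0.11 = 93/11.
Target posterior odds = 0.995/0.005 = 199.
Need (2/23) × (93/11)ⁿ ≥ 199, i.e. (93/11)ⁿ ≥ 2288.5.
(93/11)³ = 804357/1331 falls short of 2288.5 but (93/11)⁴ = 74805201/14641 reaches it, so n = 4.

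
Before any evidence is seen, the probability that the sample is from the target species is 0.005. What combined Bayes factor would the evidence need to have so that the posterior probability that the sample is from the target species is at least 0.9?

Prior odds = 0.005/0.995 = 1/199.
Target odds = 0.9/0.1 = 9.
Required Bayes factor = 9 ÷ (1/199) = 1791.

1791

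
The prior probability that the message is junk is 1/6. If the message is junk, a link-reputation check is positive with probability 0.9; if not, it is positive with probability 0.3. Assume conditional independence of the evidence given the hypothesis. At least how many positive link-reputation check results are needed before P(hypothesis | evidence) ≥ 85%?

4

Prior odds = (1/6)/(5/6) = 0.2.
Likelihood ratio of a positive = 0.9/0.3 = 3.
Target posterior odds = 0.85/0.15 = 17/3.
Need 0.2 × 3ⁿ ≥ 17/3, i.e. 3ⁿ ≥ 85/3.
3³ = 27 falls short of 85/3 but 3⁴ = 81 reaches it, so n = 4.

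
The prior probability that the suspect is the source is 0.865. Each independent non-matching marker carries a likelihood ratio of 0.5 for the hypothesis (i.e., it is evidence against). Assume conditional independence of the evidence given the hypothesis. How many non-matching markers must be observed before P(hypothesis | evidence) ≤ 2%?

Prior odds = 0.865/0.135 = 173/27.
Likelihood ratio per non-matching marker = 0.5.
Target posterior odds = 0.02/0.98 = 1/49.
Require 0.5ⁿ ≤ 1/49 ÷ (173/27) = 27/8477.
0.5⁸ = 0.00390625 is still above 27/8477 but 0.5⁹ = 0.001953125 is at or below it, so n = 9.

9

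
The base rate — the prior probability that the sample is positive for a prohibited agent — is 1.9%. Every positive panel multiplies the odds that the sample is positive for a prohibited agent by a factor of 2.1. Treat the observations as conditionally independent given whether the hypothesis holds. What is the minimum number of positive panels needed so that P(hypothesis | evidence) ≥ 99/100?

Prior odds = 0.019/0.981 = 19/981.
Likelihood ratio per positive panel = 2.1.
Target odds: 0.99 ÷ 0.01 = 99.
Require 2.1ⁿ ≥ 99 ÷ (19/981) = 97119/19.
2.1¹¹ ≈3502.78 falls short of 97119/19 but 2.1¹² ≈7355.83 reaches it, so n = 12.

12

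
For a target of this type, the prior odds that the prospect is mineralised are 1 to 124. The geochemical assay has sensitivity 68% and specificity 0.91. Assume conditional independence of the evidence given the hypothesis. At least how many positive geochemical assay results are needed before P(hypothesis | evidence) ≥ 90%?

Prior odds = 1/124.
False-positive rate = 1 − 0.91 = 0.09; likelihood ratio of a positive = 0.68/0.09 = 68/9.
Target posterior odds = 0.9/0.1 = 9.
Need (1/124) × (68/9)ⁿ ≥ 9, i.e. (68/9)ⁿ ≥ 1116.
(68/9)³ = 314432/729 falls short of 1116 but (68/9)⁴ = 21381376/6561 reaches it, so n = 4.

4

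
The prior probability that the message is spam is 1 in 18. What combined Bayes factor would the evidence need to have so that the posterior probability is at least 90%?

Prior odds = (1/18)/(17/18) = 1/17.
Target odds = 0.9/0.1 = 9.
Required Bayes factor = 9 ÷ (1/17) = 153.

153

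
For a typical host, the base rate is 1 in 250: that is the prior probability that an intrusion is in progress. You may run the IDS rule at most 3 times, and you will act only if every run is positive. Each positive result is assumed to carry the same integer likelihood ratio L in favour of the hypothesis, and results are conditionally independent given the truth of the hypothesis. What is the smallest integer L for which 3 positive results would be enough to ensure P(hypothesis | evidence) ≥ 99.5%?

37

Prior odds = 0.004/0.996 = 1/249.
Target odds = 0.995/0.005 = 199.
Need L³ ≥ 199 ÷ (1/249) = 49551.
36³ = 46656 < 49551 ≤ 50653 = 37³, so L = 37.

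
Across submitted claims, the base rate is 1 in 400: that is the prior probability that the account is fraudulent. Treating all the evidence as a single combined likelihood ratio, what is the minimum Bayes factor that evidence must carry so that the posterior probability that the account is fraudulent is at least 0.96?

Prior odds = 0.0025/0.9975 = 1/399.
Target odds = 0.96/0.04 = 24.
Required Bayes factor = 24 ÷ (1/399) = 9576.

9576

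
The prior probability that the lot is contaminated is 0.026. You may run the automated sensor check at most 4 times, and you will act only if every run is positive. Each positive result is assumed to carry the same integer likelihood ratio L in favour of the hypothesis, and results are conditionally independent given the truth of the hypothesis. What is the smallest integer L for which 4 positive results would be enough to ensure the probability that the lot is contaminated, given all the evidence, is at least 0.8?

Prior odds = 0.026/0.974 = 13/487.
Target odds = 0.8/0.2 = 4.
Need L⁴ ≥ 4 ÷ (13/487) = 1948/13.
3⁴ = 81 < 1948/13 ≤ 256 = 4⁴, so L = 4.

4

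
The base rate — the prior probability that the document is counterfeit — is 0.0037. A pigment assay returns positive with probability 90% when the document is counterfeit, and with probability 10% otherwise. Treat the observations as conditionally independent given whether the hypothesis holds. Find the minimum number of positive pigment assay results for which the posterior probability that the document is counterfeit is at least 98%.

5

Prior odds: 0.0037 ÷ 0.9963 = 37/9963.
Likelihood ratio of a positive result = 0.9/0.1 = 9.
Target odds: 0.98 ÷ 0.02 = 49.
Need (37/9963) × 9ⁿ ≥ 49, i.e. 9ⁿ ≥ 488187/37.
9⁴ = 6561 falls short of 488187/37 but 9⁵ = 59049 reaches it, so n = 5.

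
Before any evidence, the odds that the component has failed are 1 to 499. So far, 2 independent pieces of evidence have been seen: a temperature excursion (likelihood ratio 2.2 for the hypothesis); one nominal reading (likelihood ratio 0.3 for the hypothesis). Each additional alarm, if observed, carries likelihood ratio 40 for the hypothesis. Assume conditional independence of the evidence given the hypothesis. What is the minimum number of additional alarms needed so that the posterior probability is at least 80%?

3

Prior odds = 1/499.
Combined Bayes factor of the evidence already in hand = 2.2 × 0.3 = 0.66.
Odds after that evidence = (1/499) × 0.66 = 33/24950.
Target odds = 0.8/0.2 = 4.
Need 40ⁿ ≥ 4 ÷ (33/24950) = 99800/33.
40² = 1600 falls short of 99800/33 but 40³ = 64000 reaches it, so n = 3.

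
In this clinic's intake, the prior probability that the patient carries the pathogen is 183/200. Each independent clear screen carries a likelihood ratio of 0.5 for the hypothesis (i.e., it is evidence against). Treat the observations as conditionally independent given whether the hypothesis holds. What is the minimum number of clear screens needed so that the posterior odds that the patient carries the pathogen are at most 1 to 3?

6

Prior odds: 0.915 ÷ 0.085 = 183/17.
Likelihood ratio per clear screen = 0.5.
Target odds = 1/3.
Require 0.5ⁿ ≤ 1/3 ÷ (183/17) = 17/549.
0.5⁵ = 0.03125 is still above 17/549 but 0.5⁶ = 0.015625 is at or below it, so n = 6.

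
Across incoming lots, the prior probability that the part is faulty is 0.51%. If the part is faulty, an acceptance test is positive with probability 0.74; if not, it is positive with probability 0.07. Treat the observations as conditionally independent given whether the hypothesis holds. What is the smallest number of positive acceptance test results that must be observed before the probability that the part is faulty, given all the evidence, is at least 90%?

Prior odds: 0.0051 ÷ 0.9949 = 51/9949.
Likelihood ratio of a positive = 0.74/0.07 = 74/7.
Target odds: 0.9 ÷ 0.1 = 9.
Need (51/9949) × (74/7)ⁿ ≥ 9, i.e. (74/7)ⁿ ≥ 29847/17.
(74/7)³ = 405224/343 falls short of 29847/17 but (74/7)⁴ = 29986576/2401 reaches it, so n = 4.

4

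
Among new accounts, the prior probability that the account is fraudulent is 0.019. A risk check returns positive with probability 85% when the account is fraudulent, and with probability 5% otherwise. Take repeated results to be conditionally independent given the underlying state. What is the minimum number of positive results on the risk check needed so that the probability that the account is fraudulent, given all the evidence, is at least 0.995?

Prior odds: 0.019 ÷ 0.981 = 19/981.
Likelihood ratio of a positive result = 0.85/0.05 = 17.
Target odds: 0.995 ÷ 0.005 = 199.
Need (19/981) × 17ⁿ ≥ 199, i.e. 17ⁿ ≥ 195219/19.
17³ = 4913 falls short of 195219/19 but 17⁴ = 83521 reaches it, so n = 4.

4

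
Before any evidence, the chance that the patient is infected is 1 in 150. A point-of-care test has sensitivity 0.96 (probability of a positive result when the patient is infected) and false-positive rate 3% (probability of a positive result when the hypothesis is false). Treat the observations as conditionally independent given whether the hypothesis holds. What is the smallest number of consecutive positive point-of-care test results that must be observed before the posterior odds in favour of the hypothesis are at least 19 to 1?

Prior odds = (1/150)/(149/150) = 1/149.
Likelihood ratio of a positive result = 0.96/0.03 = 32.
Target odds = 19.
Need (1/149) × 32ⁿ ≥ 19, i.e. 32ⁿ ≥ 2831.
32² = 1024 falls short of 2831 but 32³ = 32768 reaches it, so n = 3.

3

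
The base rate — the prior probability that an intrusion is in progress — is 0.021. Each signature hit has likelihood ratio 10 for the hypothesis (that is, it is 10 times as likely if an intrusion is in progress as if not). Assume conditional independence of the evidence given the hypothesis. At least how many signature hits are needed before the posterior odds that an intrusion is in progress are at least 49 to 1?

Prior odds: 0.021 ÷ 0.979 = 21/979.
Likelihood ratio per signature hit = 10.
Target odds = 49.
Require 10ⁿ ≥ 49 ÷ (21/979) = 6853/3.
10³ = 1000 falls short of 6853/3 but 10⁴ = 10000 reaches it, so n = 4.

4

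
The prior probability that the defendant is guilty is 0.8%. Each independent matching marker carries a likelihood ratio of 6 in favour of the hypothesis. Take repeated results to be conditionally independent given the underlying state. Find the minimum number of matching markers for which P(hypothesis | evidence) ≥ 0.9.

Prior odds: 0.008 ÷ 0.992 = 1/124.
Likelihood ratio per matching marker = 6.
Target odds: 0.9 ÷ 0.1 = 9.
Need (1/124) × 6ⁿ ≥ 9, i.e. 6ⁿ ≥ 1116.
6³ = 216 falls short of 1116 but 6⁴ = 1296 reaches it, so n = 4.

4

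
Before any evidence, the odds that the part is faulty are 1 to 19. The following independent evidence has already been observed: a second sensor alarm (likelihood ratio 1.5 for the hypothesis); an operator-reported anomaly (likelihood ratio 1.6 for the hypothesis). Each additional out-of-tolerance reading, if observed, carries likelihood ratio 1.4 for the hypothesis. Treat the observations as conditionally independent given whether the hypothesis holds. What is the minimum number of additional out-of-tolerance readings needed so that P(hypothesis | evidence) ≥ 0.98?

18

Prior odds = 1/19.
Combined Bayes factor of the evidence already in hand = 1.5 × 1.6 = 2.4.
Odds after that evidence = (1/19) × 2.4 = 12/95.
Target odds = 0.98/0.02 = 49.
Need 1.4ⁿ ≥ 49 ÷ (12/95) = 4655/12.
1.4¹⁷ ≈304.913 falls short of 4655/12 but 1.4¹⁸ ≈426.879 reaches it, so n = 18.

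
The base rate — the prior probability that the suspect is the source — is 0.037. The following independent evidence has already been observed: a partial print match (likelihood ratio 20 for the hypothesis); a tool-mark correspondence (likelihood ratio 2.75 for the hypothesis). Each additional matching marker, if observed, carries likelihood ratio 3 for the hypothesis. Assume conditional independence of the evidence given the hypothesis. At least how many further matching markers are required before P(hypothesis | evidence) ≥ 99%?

4

Prior odds = 0.037/0.963 = 37/963.
Combined Bayes factor of the evidence already in hand = 20 × 2.75 = 55.
Odds after that evidence = (37/963) × 55 = 2035/963.
Target odds = 0.99/0.01 = 99.
Need 3ⁿ ≥ 99 ÷ (2035/963) = 8667/185.
3³ = 27 falls short of 8667/185 but 3⁴ = 81 reaches it, so n = 4.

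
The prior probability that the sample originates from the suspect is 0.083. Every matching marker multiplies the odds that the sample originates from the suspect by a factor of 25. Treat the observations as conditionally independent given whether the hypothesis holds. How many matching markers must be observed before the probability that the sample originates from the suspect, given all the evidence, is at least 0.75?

Prior odds: 0.083 ÷ 0.917 = 83/917.
Likelihood ratio per matching marker = 25.
Target odds: 0.75 ÷ 0.25 = 3.
Need (83/917) × 25ⁿ ≥ 3, i.e. 25ⁿ ≥ 2751/83.
25¹ = 25 falls short of 2751/83 but 25² = 625 reaches it, so n = 2.

2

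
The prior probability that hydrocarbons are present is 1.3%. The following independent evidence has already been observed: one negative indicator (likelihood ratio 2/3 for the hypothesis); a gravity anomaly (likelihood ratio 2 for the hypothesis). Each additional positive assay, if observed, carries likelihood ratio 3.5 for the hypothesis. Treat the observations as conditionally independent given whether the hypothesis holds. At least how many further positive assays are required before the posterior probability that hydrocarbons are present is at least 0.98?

7

Prior odds = 0.013/0.987 = 13/987.
Combined Bayes factor of the evidence already in hand = (2/3) × 2 = 4/3.
Odds after that evidence = (13/987) × 4/3 = 52/2961.
Target odds = 0.98/0.02 = 49.
Need 3.5ⁿ ≥ 49 ÷ (52/2961) = 145089/52.
3.5⁶ = 1838.265625 falls short of 145089/52 but 3.5⁷ = 823543/128 reaches it, so n = 7.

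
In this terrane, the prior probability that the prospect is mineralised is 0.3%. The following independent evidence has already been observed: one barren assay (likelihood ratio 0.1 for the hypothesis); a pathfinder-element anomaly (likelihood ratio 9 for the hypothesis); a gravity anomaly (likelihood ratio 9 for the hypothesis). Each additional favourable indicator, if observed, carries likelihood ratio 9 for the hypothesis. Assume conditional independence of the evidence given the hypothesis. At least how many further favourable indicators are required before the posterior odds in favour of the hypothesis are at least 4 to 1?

3

Prior odds = 0.003/0.997 = 3/997.
Combined Bayes factor of the evidence already in hand = 0.1 × 9 × 9 = 8.1.
Odds after that evidence = (3/997) × 8.1 = 243/9970.
Target odds = 4.
Need 9ⁿ ≥ 4 ÷ (243/9970) = 39880/243.
9² = 81 falls short of 39880/243 but 9³ = 729 reaches it, so n = 3.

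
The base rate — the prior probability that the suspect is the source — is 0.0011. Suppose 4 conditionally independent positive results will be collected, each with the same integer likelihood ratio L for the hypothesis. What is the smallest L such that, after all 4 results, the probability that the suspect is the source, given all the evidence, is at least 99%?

Prior odds = 0.0011/0.9989 = 11/9989.
Target odds = 0.99/0.01 = 99.
Need L⁴ ≥ 99 ÷ (11/9989) = 89901.
17⁴ = 83521 < 89901 ≤ 104976 = 18⁴, so L = 18.

18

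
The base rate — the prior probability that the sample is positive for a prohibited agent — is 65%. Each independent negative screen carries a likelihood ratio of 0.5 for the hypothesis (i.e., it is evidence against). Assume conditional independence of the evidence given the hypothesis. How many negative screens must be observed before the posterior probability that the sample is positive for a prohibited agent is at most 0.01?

Prior odds: 0.65 ÷ 0.35 = 13/7.
Likelihood ratio per negative screen = 0.5.
Target odds: 0.01 ÷ 0.99 = 1/99.
Need (13/7) × 0.5ⁿ ≤ 1/99, i.e. 0.5ⁿ ≤ 7/1287.
0.5⁷ = 0.0078125 is still above 7/1287 but 0.5⁸ = 0.00390625 is at or below it, so n = 8.

8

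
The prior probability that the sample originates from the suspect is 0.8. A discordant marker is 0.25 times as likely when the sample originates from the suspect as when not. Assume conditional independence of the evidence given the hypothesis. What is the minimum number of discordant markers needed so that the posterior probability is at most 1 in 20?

4

Prior odds = 0.8/0.2 = 4.
Likelihood ratio per discordant marker = 0.25.
Target posterior odds = 0.05/0.95 = 1/19.
Require 0.25ⁿ ≤ 1/19 ÷ 4 = 1/76.
0.25³ = 0.015625 is still above 1/76 but 0.25⁴ = 0.00390625 is at or below it, so n = 4.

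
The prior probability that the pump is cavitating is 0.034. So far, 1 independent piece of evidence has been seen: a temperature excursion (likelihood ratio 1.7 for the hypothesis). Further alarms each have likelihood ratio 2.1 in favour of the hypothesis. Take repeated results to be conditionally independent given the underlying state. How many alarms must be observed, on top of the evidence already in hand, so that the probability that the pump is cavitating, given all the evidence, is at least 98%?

10

Prior odds = 0.034/0.966 = 17/483.
Bayes factor of the evidence already in hand = 1.7.
Odds after that evidence = (17/483) × 1.7 = 289/4830.
Target odds = 0.98/0.02 = 49.
Need 2.1ⁿ ≥ 49 ÷ (289/4830) = 236670/289.
2.1⁹ ≈794.28 falls short of 236670/289 but 2.1¹⁰ ≈1667.99 reaches it, so n = 10.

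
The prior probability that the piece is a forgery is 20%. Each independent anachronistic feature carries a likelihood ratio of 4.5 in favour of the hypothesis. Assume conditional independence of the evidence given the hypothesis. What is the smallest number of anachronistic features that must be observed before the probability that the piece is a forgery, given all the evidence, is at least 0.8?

Prior odds = 0.2/0.8 = 0.25.
Likelihood ratio per anachronistic feature = 4.5.
Target posterior odds = 0.8/0.2 = 4.
Need 0.25 × 4.5ⁿ ≥ 4, i.e. 4.5ⁿ ≥ 16.
4.5¹ = 4.5 falls short of 16 but 4.5² = 20.25 reaches it, so n = 2.

2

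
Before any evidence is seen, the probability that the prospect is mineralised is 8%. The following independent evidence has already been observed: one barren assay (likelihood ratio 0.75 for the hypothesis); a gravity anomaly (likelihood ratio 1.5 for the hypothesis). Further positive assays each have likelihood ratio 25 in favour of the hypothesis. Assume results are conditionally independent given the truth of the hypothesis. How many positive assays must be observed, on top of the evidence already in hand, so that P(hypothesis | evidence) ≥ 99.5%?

3

Prior odds = 0.08/0.92 = 2/23.
Combined Bayes factor of the evidence already in hand = 0.75 × 1.5 = 1.125.
Odds after that evidence = (2/23) × 1.125 = 9/92.
Target odds = 0.995/0.005 = 199.
Need 25ⁿ ≥ 199 ÷ (9/92) = 18308/9.
25² = 625 falls short of 18308/9 but 25³ = 15625 reaches it, so n = 3.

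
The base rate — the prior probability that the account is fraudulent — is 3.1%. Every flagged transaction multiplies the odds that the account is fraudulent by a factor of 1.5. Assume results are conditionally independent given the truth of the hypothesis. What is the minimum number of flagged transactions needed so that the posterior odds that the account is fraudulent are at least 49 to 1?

19

Prior odds: 0.031 ÷ 0.969 = 31/969.
Likelihood ratio per flagged transaction = 1.5.
Target odds = 49.
Need (31/969) × 1.5ⁿ ≥ 49, i.e. 1.5ⁿ ≥ 47481/31.
1.5¹⁸ = 387420489/262144 falls short of 47481/31 but 1.5¹⁹ ≈2216.84 reaches it, so n = 19.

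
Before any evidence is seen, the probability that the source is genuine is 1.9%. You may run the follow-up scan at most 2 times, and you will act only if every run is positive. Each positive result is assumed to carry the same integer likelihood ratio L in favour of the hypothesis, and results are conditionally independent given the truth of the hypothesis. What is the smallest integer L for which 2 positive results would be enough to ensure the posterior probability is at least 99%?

72

Prior odds = 0.019/0.981 = 19/981.
Target odds = 0.99/0.01 = 99.
Need L² ≥ 99 ÷ (19/981) = 97119/19.
71² = 5041 < 97119/19 ≤ 5184 = 72², so L = 72.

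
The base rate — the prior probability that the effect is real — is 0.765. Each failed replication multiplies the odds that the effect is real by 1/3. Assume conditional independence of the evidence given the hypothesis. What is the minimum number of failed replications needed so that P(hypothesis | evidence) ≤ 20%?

Prior odds: 0.765 ÷ 0.235 = 153/47.
Likelihood ratio per failed replication = 1/3.
Target posterior odds = 0.2/0.8 = 0.25.
Require (1/3)ⁿ ≤ 0.25 ÷ (153/47) = 47/612.
(1/3)² = 1/9 is still above 47/612 but (1/3)³ = 1/27 is at or below it, so n = 3.

3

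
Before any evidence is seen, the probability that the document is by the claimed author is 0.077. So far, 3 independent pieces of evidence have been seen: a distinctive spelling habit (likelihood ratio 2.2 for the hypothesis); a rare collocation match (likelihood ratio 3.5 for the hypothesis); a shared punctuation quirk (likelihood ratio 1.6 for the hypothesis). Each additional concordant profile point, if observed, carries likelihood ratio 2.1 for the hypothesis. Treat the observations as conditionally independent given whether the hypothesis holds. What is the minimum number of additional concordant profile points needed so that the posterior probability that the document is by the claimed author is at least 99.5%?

Prior odds = 0.077/0.923 = 77/923.
Combined Bayes factor of the evidence already in hand = 2.2 × 3.5 × 1.6 = 12.32.
Odds after that evidence = (77/923) × 12.32 = 23716/23075.
Target odds = 0.995/0.005 = 199.
Need 2.1ⁿ ≥ 199 ÷ (23716/23075) = 4591925/23716.
2.1⁷ ≈180.109 falls short of 4591925/23716 but 2.1⁸ ≈378.229 reaches it, so n = 8.

8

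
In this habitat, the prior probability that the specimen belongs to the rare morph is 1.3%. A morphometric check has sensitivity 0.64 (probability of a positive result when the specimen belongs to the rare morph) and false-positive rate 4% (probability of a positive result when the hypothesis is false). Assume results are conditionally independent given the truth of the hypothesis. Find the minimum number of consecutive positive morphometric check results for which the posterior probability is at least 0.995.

4

Prior odds: 0.013 ÷ 0.987 = 13/987.
Likelihood ratio of a positive result = 0.64/0.04 = 16.
Target posterior odds = 0.995/0.005 = 199.
Require 16ⁿ ≥ 199 ÷ (13/987) = 196413/13.
16³ = 4096 falls short of 196413/13 but 16⁴ = 65536 reaches it, so n = 4.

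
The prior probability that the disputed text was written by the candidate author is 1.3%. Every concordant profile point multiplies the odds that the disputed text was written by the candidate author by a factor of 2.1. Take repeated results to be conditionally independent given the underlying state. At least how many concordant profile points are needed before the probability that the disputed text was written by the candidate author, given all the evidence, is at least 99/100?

Prior odds: 0.013 ÷ 0.987 = 13/987.
Likelihood ratio per concordant profile point = 2.1.
Target posterior odds = 0.99/0.01 = 99.
Require 2.1ⁿ ≥ 99 ÷ (13/987) = 97713/13.
2.1¹² ≈7355.83 falls short of 97713/13 but 2.1¹³ ≈15447.2 reaches it, so n = 13.

13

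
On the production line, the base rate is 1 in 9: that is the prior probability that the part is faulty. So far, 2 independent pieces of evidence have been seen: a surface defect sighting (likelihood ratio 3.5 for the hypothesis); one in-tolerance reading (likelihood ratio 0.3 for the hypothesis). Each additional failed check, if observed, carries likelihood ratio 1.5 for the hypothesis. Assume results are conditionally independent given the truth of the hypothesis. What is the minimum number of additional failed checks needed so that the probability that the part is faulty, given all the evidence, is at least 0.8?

9

Prior odds = (1/9)/(8/9) = 0.125.
Combined Bayes factor of the evidence already in hand = 3.5 × 0.3 = 1.05.
Odds after that evidence = 0.125 × 1.05 = 0.13125.
Target odds = 0.8/0.2 = 4.
Need 1.5ⁿ ≥ 4 ÷ 0.13125 = 640/21.
1.5⁸ = 25.62890625 falls short of 640/21 but 1.5⁹ = 19683/512 reaches it, so n = 9.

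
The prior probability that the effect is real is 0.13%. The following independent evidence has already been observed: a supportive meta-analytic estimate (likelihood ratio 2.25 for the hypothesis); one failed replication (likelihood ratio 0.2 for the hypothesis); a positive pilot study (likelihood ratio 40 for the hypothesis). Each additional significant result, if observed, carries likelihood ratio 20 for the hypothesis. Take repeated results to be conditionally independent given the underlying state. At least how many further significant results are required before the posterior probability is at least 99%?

3

Prior odds = 0.0013/0.9987 = 13/9987.
Combined Bayes factor of the evidence already in hand = 2.25 × 0.2 × 40 = 18.
Odds after that evidence = (13/9987) × 18 = 78/3329.
Target odds = 0.99/0.01 = 99.
Need 20ⁿ ≥ 99 ÷ (78/3329) = 109857/26.
20² = 400 falls short of 109857/26 but 20³ = 8000 reaches it, so n = 3.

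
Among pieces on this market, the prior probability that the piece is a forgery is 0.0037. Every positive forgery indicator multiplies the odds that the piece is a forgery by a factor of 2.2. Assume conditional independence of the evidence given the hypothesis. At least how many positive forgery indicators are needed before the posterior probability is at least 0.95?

Prior odds: 0.0037 ÷ 0.9963 = 37/9963.
Likelihood ratio per positive forgery indicator = 2.2.
Target posterior odds = 0.95/0.05 = 19.
Need (37/9963) × 2.2ⁿ ≥ 19, i.e. 2.2ⁿ ≥ 189297/37.
2.2¹⁰ ≈2655.99 falls short of 189297/37 but 2.2¹¹ ≈5843.18 reaches it, so n = 11.

11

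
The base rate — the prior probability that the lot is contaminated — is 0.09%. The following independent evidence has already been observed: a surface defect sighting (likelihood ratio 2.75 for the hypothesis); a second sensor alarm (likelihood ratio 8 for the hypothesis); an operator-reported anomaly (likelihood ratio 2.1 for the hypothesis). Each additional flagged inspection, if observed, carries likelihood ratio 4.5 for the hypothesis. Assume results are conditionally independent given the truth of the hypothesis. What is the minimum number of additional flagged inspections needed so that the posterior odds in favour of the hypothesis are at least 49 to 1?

5

Prior odds = 0.0009/0.9991 = 9/9991.
Combined Bayes factor of the evidence already in hand = 2.75 × 8 × 2.1 = 46.2.
Odds after that evidence = (9/9991) × 46.2 = 2079/49955.
Target odds = 49.
Need 4.5ⁿ ≥ 49 ÷ (2079/49955) = 349685/297.
4.5⁴ = 410.0625 falls short of 349685/297 but 4.5⁵ = 1845.28125 reaches it, so n = 5.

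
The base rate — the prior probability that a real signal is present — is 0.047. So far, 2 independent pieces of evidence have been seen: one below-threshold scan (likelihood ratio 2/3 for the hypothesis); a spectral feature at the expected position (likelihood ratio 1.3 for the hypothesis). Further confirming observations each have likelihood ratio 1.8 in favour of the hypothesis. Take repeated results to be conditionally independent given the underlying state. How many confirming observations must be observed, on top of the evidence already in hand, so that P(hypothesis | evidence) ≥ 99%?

Prior odds = 0.047/0.953 = 47/953.
Combined Bayes factor of the evidence already in hand = (2/3) × 1.3 = 13/15.
Odds after that evidence = (47/953) × 13/15 = 611/14295.
Target odds = 0.99/0.01 = 99.
Need 1.8ⁿ ≥ 99 ÷ (611/14295) = 1415205/611.
1.8¹³ ≈2082.3 falls short of 1415205/611 but 1.8¹⁴ ≈3748.13 reaches it, so n = 14.

14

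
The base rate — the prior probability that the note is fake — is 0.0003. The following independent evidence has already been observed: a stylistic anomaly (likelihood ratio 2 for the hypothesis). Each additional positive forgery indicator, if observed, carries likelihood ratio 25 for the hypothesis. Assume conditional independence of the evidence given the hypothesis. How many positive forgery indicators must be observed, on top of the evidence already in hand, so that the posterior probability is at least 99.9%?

Prior odds = 0.0003/0.9997 = 3/9997.
Bayes factor of the evidence already in hand = 2.
Odds after that evidence = (3/9997) × 2 = 6/9997.
Target odds = 0.999/0.001 = 999.
Need 25ⁿ ≥ 999 ÷ (6/9997) = 1664500.5.
25⁴ = 390625 falls short of 1664500.5 but 25⁵ = 9765625 reaches it, so n = 5.

5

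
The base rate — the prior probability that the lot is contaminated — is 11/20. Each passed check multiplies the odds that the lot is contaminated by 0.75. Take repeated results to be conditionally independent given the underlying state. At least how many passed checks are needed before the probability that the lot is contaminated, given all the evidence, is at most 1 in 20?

Prior odds = 0.55/0.45 = 11/9.
Likelihood ratio per passed check = 0.75.
Target odds: 0.05 ÷ 0.95 = 1/19.
Require 0.75ⁿ ≤ 1/19 ÷ (11/9) = 9/209.
0.75¹⁰ = 59049/1048576 is still above 9/209 but 0.75¹¹ = 177147/4194304 is at or below it, so n = 11.

11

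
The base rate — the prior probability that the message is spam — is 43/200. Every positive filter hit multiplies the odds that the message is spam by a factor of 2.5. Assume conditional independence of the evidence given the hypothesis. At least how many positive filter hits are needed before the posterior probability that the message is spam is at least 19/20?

5

Prior odds: 0.215 ÷ 0.785 = 43/157.
Likelihood ratio per positive filter hit = 2.5.
Target posterior odds = 0.95/0.05 = 19.
Require 2.5ⁿ ≥ 19 ÷ (43/157) = 2983/43.
2.5⁴ = 39.0625 falls short of 2983/43 but 2.5⁵ = 97.65625 reaches it, so n = 5.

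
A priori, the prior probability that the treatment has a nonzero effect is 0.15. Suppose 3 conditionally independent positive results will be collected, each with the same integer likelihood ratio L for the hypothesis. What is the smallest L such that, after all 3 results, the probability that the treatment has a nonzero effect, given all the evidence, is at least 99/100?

Prior odds = 0.15/0.85 = 3/17.
Target odds = 0.99/0.01 = 99.
Need L³ ≥ 99 ÷ (3/17) = 561.
8³ = 512 < 561 ≤ 729 = 9³, so L = 9.

9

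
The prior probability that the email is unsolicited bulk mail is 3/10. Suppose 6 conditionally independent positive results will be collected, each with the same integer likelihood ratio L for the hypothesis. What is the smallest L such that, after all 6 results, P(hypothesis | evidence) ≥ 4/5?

2

Prior odds = 0.3/0.7 = 3/7.
Target odds = 0.8/0.2 = 4.
Need L⁶ ≥ 4 ÷ (3/7) = 28/3.
1⁶ = 1 < 28/3 ≤ 64 = 2⁶, so L = 2.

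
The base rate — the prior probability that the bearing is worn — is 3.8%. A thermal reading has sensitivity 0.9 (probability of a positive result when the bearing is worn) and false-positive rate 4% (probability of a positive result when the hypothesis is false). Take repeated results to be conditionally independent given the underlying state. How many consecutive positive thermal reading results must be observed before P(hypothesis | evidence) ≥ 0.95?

2

Prior odds = 0.038/0.962 = 19/481.
Likelihood ratio of a positive result = 0.9/0.04 = 22.5.
Target posterior odds = 0.95/0.05 = 19.
Need (19/481) × 22.5ⁿ ≥ 19, i.e. 22.5ⁿ ≥ 481.
22.5¹ = 22.5 falls short of 481 but 22.5² = 506.25 reaches it, so n = 2.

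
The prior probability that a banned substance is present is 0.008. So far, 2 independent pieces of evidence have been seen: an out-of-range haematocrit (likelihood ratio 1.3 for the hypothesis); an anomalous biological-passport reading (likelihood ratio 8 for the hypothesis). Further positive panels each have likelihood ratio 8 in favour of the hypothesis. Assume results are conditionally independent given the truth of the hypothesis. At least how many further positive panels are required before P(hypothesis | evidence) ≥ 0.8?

2

Prior odds = 0.008/0.992 = 1/124.
Combined Bayes factor of the evidence already in hand = 1.3 × 8 = 10.4.
Odds after that evidence = (1/124) × 10.4 = 13/155.
Target odds = 0.8/0.2 = 4.
Need 8ⁿ ≥ 4 ÷ (13/155) = 620/13.
8¹ = 8 falls short of 620/13 but 8² = 64 reaches it, so n = 2.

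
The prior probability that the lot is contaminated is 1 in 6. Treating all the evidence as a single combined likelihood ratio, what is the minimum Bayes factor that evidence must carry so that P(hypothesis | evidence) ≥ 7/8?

35

Prior odds = (1/6)/(5/6) = 0.2.
Target odds = 0.875/0.125 = 7.
Required Bayes factor = 7 ÷ 0.2 = 35.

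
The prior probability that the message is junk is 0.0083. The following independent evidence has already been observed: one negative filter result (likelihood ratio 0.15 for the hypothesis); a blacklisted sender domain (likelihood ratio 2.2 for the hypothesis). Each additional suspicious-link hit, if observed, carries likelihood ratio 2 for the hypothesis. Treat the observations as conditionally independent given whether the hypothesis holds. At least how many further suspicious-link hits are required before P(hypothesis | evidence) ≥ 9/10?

12

Prior odds = 0.0083/0.9917 = 83/9917.
Combined Bayes factor of the evidence already in hand = 0.15 × 2.2 = 0.33.
Odds after that evidence = (83/9917) × 0.33 = 2739/991700.
Target odds = 0.9/0.1 = 9.
Need 2ⁿ ≥ 9 ÷ (2739/991700) = 2975100/913.
2¹¹ = 2048 falls short of 2975100/913 but 2¹² = 4096 reaches it, so n = 12.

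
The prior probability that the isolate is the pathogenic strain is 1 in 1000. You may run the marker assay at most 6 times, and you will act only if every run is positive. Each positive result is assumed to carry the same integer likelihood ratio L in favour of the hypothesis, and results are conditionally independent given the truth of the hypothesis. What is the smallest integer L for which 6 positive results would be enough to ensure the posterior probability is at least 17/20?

5

Prior odds = 0.001/0.999 = 1/999.
Target odds = 0.85/0.15 = 17/3.
Need L⁶ ≥ 17/3 ÷ (1/999) = 5661.
4⁶ = 4096 < 5661 ≤ 15625 = 5⁶, so L = 5.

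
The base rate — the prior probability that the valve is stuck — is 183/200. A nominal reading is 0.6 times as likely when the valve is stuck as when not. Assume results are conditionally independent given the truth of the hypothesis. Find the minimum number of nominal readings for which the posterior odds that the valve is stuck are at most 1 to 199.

16

Prior odds = 0.915/0.085 = 183/17.
Likelihood ratio per nominal reading = 0.6.
Target odds = 1/199.
Need (183/17) × 0.6ⁿ ≤ 1/199, i.e. 0.6ⁿ ≤ 17/36417.
0.6¹⁵ ≈0.000470185 is still above 17/36417 but 0.6¹⁶ ≈0.000282111 is at or below it, so n = 16.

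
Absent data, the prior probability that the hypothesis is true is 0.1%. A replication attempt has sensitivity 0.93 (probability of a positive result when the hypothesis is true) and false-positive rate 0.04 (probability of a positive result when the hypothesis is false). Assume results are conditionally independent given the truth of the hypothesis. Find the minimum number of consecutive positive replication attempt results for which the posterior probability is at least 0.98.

4

Prior odds = 0.001/0.999 = 1/999.
Likelihood ratio of a positive result = 0.93/0.04 = 23.25.
Target posterior odds = 0.98/0.02 = 49.
Require 23.25ⁿ ≥ 49 ÷ (1/999) = 48951.
23.25³ = 804357/64 falls short of 48951 but 23.25⁴ = 74805201/256 reaches it, so n = 4.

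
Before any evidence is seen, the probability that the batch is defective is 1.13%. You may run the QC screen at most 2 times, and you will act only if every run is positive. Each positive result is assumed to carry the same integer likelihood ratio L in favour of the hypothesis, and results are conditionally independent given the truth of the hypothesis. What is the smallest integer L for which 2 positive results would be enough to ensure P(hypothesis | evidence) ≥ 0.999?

Prior odds = 0.0113/0.9887 = 113/9887.
Target odds = 0.999/0.001 = 999.
Need L² ≥ 999 ÷ (113/9887) = 9877113/113.
295² = 87025 < 9877113/113 ≤ 87616 = 296², so L = 296.

296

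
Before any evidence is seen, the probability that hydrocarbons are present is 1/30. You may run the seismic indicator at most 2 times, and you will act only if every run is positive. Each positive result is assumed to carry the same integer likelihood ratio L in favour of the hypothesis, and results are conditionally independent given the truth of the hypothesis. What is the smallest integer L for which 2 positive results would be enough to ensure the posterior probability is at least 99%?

Prior odds = (1/30)/(29/30) = 1/29.
Target odds = 0.99/0.01 = 99.
Need L² ≥ 99 ÷ (1/29) = 2871.
53² = 2809 < 2871 ≤ 2916 = 54², so L = 54.

54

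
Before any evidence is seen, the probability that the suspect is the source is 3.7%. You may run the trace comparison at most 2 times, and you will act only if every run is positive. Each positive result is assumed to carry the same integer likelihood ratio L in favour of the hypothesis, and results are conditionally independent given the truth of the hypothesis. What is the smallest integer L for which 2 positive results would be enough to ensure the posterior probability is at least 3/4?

9

Prior odds = 0.037/0.963 = 37/963.
Target odds = 0.75/0.25 = 3.
Need L² ≥ 3 ÷ (37/963) = 2889/37.
8² = 64 < 2889/37 ≤ 81 = 9², so L = 9.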